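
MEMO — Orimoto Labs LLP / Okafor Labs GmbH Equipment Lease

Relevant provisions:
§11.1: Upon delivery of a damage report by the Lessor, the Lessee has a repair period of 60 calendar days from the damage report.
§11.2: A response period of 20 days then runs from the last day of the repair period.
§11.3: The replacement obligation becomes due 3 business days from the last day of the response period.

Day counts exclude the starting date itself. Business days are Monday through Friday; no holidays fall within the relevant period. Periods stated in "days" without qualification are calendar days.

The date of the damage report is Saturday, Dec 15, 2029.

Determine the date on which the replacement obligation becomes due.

Mar 8, 2030

The last day of the repair period: 60 calendar days after Dec 15, 2029 is Feb 13, 2030.
The last day of the response period: 20 calendar days after Feb 13, 2030 is Mar 5, 2030.
From Tuesday, Mar 5, 2030, 3 business days (Mar 6, Mar 7, Mar 8, skipping weekends) brings us to Friday, Mar 8, 2030, which is the date on which the replacement obligation becomes due.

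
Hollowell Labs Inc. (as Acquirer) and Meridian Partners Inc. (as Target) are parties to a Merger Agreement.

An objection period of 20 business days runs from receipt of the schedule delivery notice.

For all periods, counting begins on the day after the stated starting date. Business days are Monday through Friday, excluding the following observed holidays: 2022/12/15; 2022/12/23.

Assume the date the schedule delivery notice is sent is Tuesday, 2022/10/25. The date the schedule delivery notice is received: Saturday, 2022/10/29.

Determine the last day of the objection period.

From Saturday, 2022/10/29, 20 business days (Oct 31, Nov 1, Nov 2, Nov 3, …, Nov 23, Nov 24, Nov 25, skipping weekends) brings us to Friday, 2022/11/25, which is the last day of the objection period.

2022/11/25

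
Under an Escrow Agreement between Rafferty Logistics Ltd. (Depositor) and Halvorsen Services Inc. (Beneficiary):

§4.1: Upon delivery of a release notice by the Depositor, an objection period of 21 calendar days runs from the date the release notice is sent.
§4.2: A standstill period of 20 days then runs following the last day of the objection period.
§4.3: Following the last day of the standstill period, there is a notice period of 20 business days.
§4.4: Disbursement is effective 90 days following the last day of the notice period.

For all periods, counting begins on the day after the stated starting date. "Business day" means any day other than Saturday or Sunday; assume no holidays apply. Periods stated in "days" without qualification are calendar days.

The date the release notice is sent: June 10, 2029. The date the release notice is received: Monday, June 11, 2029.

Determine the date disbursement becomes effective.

The last day of the objection period: 21 calendar days after June 10, 2029 is July 1, 2029.
Adding 20 calendar days to July 1, 2029 gives July 21, 2029, which is the last day of the standstill period.
From Saturday, July 21, 2029, 20 business days (Jul 23, Jul 24, Jul 25, Jul 26, …, Aug 15, Aug 16, Aug 17, skipping weekends) brings us to Friday, August 17, 2029, which is the last day of the notice period.
The date disbursement becomes effective: 90 calendar days after August 17, 2029 is November 15, 2029.

November 15, 2029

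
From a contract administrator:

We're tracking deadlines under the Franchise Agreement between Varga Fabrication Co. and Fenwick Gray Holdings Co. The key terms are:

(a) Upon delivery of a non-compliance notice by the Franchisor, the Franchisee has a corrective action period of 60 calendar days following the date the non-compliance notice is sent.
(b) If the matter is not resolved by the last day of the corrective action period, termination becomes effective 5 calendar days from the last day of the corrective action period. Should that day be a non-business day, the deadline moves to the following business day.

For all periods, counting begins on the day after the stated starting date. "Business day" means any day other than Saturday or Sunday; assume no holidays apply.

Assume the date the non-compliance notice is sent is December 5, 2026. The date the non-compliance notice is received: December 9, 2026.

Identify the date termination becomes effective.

The last day of the corrective action period: December 5, 2026 + 60 days = February 3, 2027.
Adding 5 calendar days to February 3, 2027 gives February 8, 2027, which is the date termination becomes effective. February 8, 2027 is a Monday, so no roll-forward applies.

February 8, 2027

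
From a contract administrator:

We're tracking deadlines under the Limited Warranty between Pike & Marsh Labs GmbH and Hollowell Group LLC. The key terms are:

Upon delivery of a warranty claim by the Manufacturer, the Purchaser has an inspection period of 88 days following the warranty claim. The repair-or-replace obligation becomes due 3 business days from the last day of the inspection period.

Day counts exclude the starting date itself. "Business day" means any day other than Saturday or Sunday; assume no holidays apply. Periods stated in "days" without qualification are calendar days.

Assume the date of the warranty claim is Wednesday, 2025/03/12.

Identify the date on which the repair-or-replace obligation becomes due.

The last day of the inspection period: 88 calendar days after 2025/03/12 is 2025/06/08.
The date on which the repair-or-replace obligation becomes due: counting 3 business days from Sunday, 2025/06/08 (Jun 9, Jun 10, Jun 11, skipping weekends) reaches Wednesday, 2025/06/11.

2025/06/11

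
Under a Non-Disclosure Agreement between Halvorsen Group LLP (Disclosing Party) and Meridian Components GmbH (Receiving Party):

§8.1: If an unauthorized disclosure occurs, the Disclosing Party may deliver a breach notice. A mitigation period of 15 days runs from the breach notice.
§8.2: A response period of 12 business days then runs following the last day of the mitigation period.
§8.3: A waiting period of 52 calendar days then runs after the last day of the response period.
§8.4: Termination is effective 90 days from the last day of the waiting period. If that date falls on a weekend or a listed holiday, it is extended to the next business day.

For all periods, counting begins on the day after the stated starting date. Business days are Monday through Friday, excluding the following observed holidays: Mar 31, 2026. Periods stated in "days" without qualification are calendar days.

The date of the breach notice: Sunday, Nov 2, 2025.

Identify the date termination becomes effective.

Adding 15 calendar days to Nov 2, 2025 gives Nov 17, 2025, which is the last day of the mitigation period.
The last day of the response period: counting 12 business days from Monday, Nov 17, 2025 (Nov 18, Nov 19, Nov 20, Nov 21, …, Dec 1, Dec 2, Dec 3, skipping weekends) reaches Wednesday, Dec 3, 2025.
Adding 52 calendar days to Dec 3, 2025 gives Jan 24, 2026, which is the last day of the waiting period.
The date termination becomes effective: Jan 24, 2026 + 90 days = Apr 24, 2026. Apr 24, 2026 is a Friday and is not a listed holiday, so no roll-forward applies.

Apr 24, 2026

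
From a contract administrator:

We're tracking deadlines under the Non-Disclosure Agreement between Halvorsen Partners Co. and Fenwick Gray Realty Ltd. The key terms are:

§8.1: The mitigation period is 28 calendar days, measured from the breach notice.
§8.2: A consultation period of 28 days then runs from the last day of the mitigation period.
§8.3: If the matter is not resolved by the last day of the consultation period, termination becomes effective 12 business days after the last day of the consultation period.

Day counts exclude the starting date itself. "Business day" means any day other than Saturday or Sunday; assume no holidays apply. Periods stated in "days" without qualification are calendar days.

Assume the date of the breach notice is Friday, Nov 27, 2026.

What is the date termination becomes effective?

The last day of the mitigation period: 28 calendar days after Nov 27, 2026 is Dec 25, 2026.
The last day of the consultation period: Dec 25, 2026 + 28 days = Jan 22, 2027.
The date termination becomes effective: 12 business days after Friday, Jan 22, 2027, skipping weekends — Jan 25, Jan 26, Jan 27, Jan 28, …, Feb 5, Feb 8, Feb 9 — lands on Tuesday, Feb 9, 2027.

Feb 9, 2027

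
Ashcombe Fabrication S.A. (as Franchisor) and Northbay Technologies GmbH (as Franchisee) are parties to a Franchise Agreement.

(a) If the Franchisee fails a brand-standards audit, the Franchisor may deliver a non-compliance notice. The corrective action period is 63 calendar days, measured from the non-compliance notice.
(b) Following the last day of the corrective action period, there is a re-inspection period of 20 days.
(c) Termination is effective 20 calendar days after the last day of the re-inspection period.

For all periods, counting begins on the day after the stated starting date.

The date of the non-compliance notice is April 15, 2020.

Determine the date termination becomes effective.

Adding 63 calendar days to April 15, 2020 gives June 17, 2020, which is the last day of the corrective action period.
The last day of the re-inspection period: June 17, 2020 + 20 days = July 7, 2020.
Adding 20 calendar days to July 7, 2020 gives July 27, 2020, which is the date termination becomes effective.

July 27, 2020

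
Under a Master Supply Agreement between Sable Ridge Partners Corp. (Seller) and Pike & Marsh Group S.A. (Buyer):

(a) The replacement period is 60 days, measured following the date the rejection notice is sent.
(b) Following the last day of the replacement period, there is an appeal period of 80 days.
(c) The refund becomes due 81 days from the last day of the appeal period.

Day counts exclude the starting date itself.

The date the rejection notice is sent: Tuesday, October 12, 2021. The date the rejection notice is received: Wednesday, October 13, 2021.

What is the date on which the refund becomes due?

May 21, 2022

The last day of the replacement period: October 12, 2021 + 60 days = December 11, 2021.
Adding 80 calendar days to December 11, 2021 gives March 1, 2022, which is the last day of the appeal period.
The date on which the refund becomes due: March 1, 2022 + 81 days = May 21, 2022.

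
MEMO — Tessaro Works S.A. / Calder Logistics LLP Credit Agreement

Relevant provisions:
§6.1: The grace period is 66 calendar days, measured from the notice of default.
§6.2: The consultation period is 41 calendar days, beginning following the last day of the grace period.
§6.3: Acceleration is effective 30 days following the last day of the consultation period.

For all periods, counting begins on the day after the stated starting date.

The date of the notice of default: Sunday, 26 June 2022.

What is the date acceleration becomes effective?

The last day of the grace period: 66 calendar days after 26 June 2022 is 31 August 2022.
The last day of the consultation period: 41 calendar days after 31 August 2022 is 11 October 2022.
Adding 30 calendar days to 11 October 2022 gives 10 November 2022, which is the date acceleration becomes effective.

10 November 2022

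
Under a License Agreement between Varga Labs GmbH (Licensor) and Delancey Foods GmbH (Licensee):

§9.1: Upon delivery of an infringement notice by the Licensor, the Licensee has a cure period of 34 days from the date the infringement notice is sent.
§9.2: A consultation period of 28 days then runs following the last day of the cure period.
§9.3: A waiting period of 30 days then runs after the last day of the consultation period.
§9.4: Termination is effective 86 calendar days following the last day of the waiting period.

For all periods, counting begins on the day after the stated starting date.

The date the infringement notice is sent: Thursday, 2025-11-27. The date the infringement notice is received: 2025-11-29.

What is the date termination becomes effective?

2026-05-24

The last day of the cure period: 34 calendar days after 2025-11-27 is 2025-12-31.
The last day of the consultation period: 28 calendar days after 2025-12-31 is 2026-01-28.
Adding 30 calendar days to 2026-01-28 gives 2026-02-27, which is the last day of the waiting period.
The date termination becomes effective: 86 calendar days after 2026-02-27 is 2026-05-24.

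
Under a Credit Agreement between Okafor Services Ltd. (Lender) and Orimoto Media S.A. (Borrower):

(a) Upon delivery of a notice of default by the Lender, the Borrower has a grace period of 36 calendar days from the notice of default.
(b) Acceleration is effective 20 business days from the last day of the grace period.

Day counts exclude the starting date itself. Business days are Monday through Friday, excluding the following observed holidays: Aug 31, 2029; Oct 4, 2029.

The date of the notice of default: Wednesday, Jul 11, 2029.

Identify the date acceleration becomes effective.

Sep 14, 2029

Adding 36 calendar days to Jul 11, 2029 gives Aug 16, 2029, which is the last day of the grace period.
From Thursday, Aug 16, 2029, 20 business days (Aug 17, Aug 20, Aug 21, Aug 22, …, Sep 12, Sep 13, Sep 14, skipping weekends and the listed holiday on Aug 31) brings us to Friday, Sep 14, 2029, which is the date acceleration becomes effective.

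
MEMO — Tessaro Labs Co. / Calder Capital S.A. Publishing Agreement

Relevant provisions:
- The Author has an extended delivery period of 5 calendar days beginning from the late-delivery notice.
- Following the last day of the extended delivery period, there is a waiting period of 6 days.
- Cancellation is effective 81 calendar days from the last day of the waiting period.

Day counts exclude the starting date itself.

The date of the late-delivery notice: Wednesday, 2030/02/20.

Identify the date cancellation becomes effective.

Adding 5 calendar days to 2030/02/20 gives 2030/02/25, which is the last day of the extended delivery period.
Adding 6 calendar days to 2030/02/25 gives 2030/03/03, which is the last day of the waiting period.
The date cancellation becomes effective: 81 calendar days after 2030/03/03 is 2030/05/23.

2030/05/23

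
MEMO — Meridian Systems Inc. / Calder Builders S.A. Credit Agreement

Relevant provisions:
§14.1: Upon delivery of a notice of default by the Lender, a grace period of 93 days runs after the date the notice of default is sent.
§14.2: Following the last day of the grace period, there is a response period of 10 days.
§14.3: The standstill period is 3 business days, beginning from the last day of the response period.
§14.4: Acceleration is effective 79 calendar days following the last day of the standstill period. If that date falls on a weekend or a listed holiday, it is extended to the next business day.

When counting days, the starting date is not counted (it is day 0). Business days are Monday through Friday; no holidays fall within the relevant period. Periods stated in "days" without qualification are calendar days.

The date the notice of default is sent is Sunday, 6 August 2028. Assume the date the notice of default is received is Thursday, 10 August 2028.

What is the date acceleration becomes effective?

Adding 93 calendar days to 6 August 2028 gives 7 November 2028, which is the last day of the grace period.
The last day of the response period: 7 November 2028 + 10 days = 17 November 2028.
From Friday, 17 November 2028, 3 business days (Nov 20, Nov 21, Nov 22, skipping weekends) brings us to Wednesday, 22 November 2028, which is the last day of the standstill period.
The date acceleration becomes effective: 79 calendar days after 22 November 2028 is 9 February 2029. 9 February 2029 is a Friday, so no roll-forward applies.

9 February 2029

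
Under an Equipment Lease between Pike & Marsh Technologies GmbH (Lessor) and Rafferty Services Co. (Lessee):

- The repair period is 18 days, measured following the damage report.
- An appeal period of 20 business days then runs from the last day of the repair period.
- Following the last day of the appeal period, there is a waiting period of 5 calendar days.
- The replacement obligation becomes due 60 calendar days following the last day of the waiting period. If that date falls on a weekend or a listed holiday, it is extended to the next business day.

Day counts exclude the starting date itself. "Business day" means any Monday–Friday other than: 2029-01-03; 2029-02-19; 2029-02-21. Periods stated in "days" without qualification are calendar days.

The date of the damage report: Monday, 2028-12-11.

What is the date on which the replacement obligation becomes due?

2029-04-04

The last day of the repair period: 18 calendar days after 2028-12-11 is 2028-12-29.
From Friday, 2028-12-29, 20 business days (Jan 1, Jan 2, Jan 4, Jan 5, …, Jan 25, Jan 26, Jan 29, skipping weekends and the listed holiday on Jan 3) brings us to Monday, 2029-01-29, which is the last day of the appeal period.
The last day of the waiting period: 5 calendar days after 2029-01-29 is 2029-02-03.
Adding 60 calendar days to 2029-02-03 gives 2029-04-04, which is the date on which the replacement obligation becomes due. 2029-04-04 is a Wednesday and is not a listed holiday, so no roll-forward applies.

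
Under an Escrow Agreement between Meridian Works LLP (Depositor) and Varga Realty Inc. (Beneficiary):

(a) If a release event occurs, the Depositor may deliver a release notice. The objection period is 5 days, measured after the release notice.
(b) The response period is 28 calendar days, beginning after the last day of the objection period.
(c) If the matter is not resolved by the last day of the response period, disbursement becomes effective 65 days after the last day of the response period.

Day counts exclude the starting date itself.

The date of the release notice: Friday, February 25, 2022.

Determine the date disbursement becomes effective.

June 3, 2022

Adding 5 calendar days to February 25, 2022 gives March 2, 2022, which is the last day of the objection period.
The last day of the response period: March 2, 2022 + 28 days = March 30, 2022.
Adding 65 calendar days to March 30, 2022 gives June 3, 2022, which is the date disbursement becomes effective.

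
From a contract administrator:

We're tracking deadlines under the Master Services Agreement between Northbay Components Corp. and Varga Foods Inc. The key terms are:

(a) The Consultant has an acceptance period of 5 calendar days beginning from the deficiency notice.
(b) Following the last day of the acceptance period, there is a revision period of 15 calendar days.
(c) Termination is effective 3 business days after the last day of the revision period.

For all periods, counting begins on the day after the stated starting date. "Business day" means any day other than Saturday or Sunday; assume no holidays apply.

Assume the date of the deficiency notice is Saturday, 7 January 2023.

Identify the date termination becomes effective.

The last day of the acceptance period: 5 calendar days after 7 January 2023 is 12 January 2023.
Adding 15 calendar days to 12 January 2023 gives 27 January 2023, which is the last day of the revision period.
From Friday, 27 January 2023, 3 business days (Jan 30, Jan 31, Feb 1, skipping weekends) brings us to Wednesday, 1 February 2023, which is the date termination becomes effective.

1 February 2023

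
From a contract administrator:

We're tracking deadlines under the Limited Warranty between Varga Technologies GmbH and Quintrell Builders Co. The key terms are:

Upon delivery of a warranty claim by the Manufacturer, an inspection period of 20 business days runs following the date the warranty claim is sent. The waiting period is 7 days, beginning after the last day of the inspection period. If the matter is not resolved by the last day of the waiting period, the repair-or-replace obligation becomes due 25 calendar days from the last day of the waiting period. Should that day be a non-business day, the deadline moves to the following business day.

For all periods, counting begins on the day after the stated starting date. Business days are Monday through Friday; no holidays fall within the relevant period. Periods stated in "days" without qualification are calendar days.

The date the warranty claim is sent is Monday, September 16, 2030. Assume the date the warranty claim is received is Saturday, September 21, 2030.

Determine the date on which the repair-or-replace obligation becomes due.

November 15, 2030

From Monday, September 16, 2030, 20 business days (Sep 17, Sep 18, Sep 19, Sep 20, …, Oct 10, Oct 11, Oct 14, skipping weekends) brings us to Monday, October 14, 2030, which is the last day of the inspection period.
Adding 7 calendar days to October 14, 2030 gives October 21, 2030, which is the last day of the waiting period.
The date on which the repair-or-replace obligation becomes due: 25 calendar days after October 21, 2030 is November 15, 2030. November 15, 2030 is a Friday, so no roll-forward applies.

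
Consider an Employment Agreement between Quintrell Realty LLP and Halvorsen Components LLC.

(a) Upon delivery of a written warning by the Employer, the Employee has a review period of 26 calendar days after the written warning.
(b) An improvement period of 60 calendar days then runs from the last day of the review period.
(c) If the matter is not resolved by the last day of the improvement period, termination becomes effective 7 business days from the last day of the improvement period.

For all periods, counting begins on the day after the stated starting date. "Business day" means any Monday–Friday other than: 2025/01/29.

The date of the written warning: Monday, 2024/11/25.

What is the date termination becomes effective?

The last day of the review period: 2024/11/25 + 26 days = 2024/12/21.
The last day of the improvement period: 60 calendar days after 2024/12/21 is 2025/02/19.
The date termination becomes effective: 7 business days after Wednesday, 2025/02/19, skipping weekends — Feb 20, Feb 21, Feb 24, Feb 25, Feb 26, Feb 27, Feb 28 — lands on Friday, 2025/02/28.

2025/02/28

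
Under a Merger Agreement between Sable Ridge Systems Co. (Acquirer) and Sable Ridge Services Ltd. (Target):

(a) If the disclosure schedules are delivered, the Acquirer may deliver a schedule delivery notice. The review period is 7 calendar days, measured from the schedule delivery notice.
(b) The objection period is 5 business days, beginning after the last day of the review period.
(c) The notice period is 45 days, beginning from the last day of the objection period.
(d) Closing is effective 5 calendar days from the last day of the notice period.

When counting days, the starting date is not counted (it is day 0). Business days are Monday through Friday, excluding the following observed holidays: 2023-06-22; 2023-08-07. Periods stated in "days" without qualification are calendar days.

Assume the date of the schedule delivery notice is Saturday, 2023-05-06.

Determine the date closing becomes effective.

The last day of the review period: 7 calendar days after 2023-05-06 is 2023-05-13.
The last day of the objection period: counting 5 business days from Saturday, 2023-05-13 (May 15, May 16, May 17, May 18, May 19, skipping weekends) reaches Friday, 2023-05-19.
Adding 45 calendar days to 2023-05-19 gives 2023-07-03, which is the last day of the notice period.
The date closing becomes effective: 5 calendar days after 2023-07-03 is 2023-07-08.

2023-07-08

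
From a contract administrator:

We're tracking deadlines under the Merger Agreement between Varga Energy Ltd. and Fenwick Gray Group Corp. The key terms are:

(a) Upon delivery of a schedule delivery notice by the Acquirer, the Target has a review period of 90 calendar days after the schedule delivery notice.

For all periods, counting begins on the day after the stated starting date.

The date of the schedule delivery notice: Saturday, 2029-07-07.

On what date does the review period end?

2029-10-05

The last day of the review period: 90 calendar days after 2029-07-07 is 2029-10-05.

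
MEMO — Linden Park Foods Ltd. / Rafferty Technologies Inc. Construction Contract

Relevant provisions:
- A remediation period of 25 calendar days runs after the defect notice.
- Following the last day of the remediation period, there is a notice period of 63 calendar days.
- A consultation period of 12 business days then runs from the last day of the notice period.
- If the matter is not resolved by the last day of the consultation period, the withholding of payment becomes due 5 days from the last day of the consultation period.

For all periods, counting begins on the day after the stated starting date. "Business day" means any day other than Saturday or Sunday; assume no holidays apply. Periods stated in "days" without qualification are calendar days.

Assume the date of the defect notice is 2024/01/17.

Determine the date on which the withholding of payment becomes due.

2024/05/05

The last day of the remediation period: 25 calendar days after 2024/01/17 is 2024/02/11.
The last day of the notice period: 2024/02/11 + 63 days = 2024/04/14.
The last day of the consultation period: 12 business days after Sunday, 2024/04/14, skipping weekends — Apr 15, Apr 16, Apr 17, Apr 18, …, Apr 26, Apr 29, Apr 30 — lands on Tuesday, 2024/04/30.
The date on which the withholding of payment becomes due: 2024/04/30 + 5 days = 2024/05/05.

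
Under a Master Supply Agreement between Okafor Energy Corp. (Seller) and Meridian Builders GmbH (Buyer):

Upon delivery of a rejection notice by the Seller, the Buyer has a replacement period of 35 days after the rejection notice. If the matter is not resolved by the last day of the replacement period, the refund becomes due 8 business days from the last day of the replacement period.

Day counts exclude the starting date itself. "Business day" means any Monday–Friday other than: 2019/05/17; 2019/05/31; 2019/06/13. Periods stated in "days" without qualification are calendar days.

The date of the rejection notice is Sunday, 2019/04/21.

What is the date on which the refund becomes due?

2019/06/06

The last day of the replacement period: 2019/04/21 + 35 days = 2019/05/26.
From Sunday, 2019/05/26, 8 business days (May 27, May 28, May 29, May 30, Jun 3, Jun 4, Jun 5, Jun 6, skipping weekends and the listed holiday on May 31) brings us to Thursday, 2019/06/06, which is the date on which the refund becomes due.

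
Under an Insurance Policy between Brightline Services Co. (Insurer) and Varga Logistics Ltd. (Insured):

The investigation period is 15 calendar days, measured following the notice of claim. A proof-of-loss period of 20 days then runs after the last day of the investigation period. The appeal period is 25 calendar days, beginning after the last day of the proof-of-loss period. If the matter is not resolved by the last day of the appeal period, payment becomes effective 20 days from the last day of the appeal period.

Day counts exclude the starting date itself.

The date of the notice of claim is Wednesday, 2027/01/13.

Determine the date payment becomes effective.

Adding 15 calendar days to 2027/01/13 gives 2027/01/28, which is the last day of the investigation period.
Adding 20 calendar days to 2027/01/28 gives 2027/02/17, which is the last day of the proof-of-loss period.
The last day of the appeal period: 25 calendar days after 2027/02/17 is 2027/03/14.
The date payment becomes effective: 2027/03/14 + 20 days = 2027/04/03.

2027/04/03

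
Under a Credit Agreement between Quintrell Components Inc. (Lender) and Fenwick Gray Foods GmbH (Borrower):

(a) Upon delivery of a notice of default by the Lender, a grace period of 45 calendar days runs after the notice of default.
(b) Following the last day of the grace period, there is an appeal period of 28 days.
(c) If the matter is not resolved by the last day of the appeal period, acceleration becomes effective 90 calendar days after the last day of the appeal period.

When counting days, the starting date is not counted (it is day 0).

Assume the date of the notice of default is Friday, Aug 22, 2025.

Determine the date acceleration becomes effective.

Feb 1, 2026

The last day of the grace period: 45 calendar days after Aug 22, 2025 is Oct 6, 2025.
The last day of the appeal period: Oct 6, 2025 + 28 days = Nov 3, 2025.
Adding 90 calendar days to Nov 3, 2025 gives Feb 1, 2026, which is the date acceleration becomes effective.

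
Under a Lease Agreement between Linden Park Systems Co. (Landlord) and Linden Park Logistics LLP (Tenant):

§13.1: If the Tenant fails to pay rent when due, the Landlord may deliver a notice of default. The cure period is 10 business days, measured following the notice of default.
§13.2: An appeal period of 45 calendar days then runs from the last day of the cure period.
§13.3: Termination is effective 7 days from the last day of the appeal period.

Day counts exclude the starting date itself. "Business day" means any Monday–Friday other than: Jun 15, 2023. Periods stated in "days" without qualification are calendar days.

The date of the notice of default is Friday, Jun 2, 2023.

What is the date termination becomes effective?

The last day of the cure period: 10 business days after Friday, Jun 2, 2023, skipping weekends and the listed holiday on Jun 15 — Jun 5, Jun 6, Jun 7, Jun 8, Jun 9, Jun 12, Jun 13, Jun 14, Jun 16, Jun 19 — lands on Monday, Jun 19, 2023.
The last day of the appeal period: 45 calendar days after Jun 19, 2023 is Aug 3, 2023.
The date termination becomes effective: 7 calendar days after Aug 3, 2023 is Aug 10, 2023.

Aug 10, 2023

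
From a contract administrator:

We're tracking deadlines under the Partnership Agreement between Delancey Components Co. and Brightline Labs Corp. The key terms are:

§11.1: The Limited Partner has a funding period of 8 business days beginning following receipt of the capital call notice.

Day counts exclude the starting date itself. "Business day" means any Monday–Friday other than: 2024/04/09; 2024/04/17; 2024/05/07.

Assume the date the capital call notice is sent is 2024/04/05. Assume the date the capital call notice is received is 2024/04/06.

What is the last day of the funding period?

2024/04/19

From Saturday, 2024/04/06, 8 business days (Apr 8, Apr 10, Apr 11, Apr 12, Apr 15, Apr 16, Apr 18, Apr 19, skipping weekends and the listed holidays on Apr 9, Apr 17) brings us to Friday, 2024/04/19, which is the last day of the funding period.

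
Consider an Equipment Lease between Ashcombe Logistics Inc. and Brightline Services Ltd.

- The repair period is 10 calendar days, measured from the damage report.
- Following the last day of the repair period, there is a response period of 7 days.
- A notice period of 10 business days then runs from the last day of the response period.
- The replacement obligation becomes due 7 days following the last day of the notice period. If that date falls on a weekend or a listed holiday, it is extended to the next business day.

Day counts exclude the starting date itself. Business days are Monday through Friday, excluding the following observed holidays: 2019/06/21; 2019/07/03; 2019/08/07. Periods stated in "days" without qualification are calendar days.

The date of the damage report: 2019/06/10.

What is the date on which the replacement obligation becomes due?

The last day of the repair period: 10 calendar days after 2019/06/10 is 2019/06/20.
The last day of the response period: 7 calendar days after 2019/06/20 is 2019/06/27.
The last day of the notice period: 10 business days after Thursday, 2019/06/27, skipping weekends and the listed holiday on Jul 3 — Jun 28, Jul 1, Jul 2, Jul 4, Jul 5, Jul 8, Jul 9, Jul 10, Jul 11, Jul 12 — lands on Friday, 2019/07/12.
The date on which the replacement obligation becomes due: 7 calendar days after 2019/07/12 is 2019/07/19. 2019/07/19 is a Friday and is not a listed holiday, so no roll-forward applies.

2019/07/19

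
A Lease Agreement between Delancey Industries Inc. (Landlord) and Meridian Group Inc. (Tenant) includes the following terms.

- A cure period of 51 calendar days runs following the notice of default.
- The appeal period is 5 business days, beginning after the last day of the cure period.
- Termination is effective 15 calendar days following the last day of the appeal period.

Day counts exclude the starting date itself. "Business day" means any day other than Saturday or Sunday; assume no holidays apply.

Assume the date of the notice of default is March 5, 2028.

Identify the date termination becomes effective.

Adding 51 calendar days to March 5, 2028 gives April 25, 2028, which is the last day of the cure period.
The last day of the appeal period: 5 business days after Tuesday, April 25, 2028, skipping weekends — Apr 26, Apr 27, Apr 28, May 1, May 2 — lands on Tuesday, May 2, 2028.
Adding 15 calendar days to May 2, 2028 gives May 17, 2028, which is the date termination becomes effective.

May 17, 2028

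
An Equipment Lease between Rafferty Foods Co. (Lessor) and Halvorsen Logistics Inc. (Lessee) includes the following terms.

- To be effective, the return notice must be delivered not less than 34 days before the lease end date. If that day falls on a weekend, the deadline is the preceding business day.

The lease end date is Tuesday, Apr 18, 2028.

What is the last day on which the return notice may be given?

Counting back 34 calendar days from Apr 18, 2028 gives Mar 15, 2028. That is a Wednesday, so no adjustment is needed.

Mar 15, 2028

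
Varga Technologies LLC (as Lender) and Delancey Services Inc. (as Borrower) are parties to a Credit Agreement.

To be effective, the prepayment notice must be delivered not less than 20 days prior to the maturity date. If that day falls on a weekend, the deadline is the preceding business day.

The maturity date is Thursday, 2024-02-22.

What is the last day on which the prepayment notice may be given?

2024-02-02

2024-02-22 minus 20 days is 2024-02-02. That is a Friday, so no adjustment is needed.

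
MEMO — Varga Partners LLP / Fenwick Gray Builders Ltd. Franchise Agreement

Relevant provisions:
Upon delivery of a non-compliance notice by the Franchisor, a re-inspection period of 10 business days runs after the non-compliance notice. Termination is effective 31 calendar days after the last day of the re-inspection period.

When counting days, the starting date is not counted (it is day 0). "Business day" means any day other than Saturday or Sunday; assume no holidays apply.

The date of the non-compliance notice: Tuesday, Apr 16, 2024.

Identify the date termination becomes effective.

May 31, 2024

From Tuesday, Apr 16, 2024, 10 business days (Apr 17, Apr 18, Apr 19, Apr 22, Apr 23, Apr 24, Apr 25, Apr 26, Apr 29, Apr 30, skipping weekends) brings us to Tuesday, Apr 30, 2024, which is the last day of the re-inspection period.
The date termination becomes effective: 31 calendar days after Apr 30, 2024 is May 31, 2024.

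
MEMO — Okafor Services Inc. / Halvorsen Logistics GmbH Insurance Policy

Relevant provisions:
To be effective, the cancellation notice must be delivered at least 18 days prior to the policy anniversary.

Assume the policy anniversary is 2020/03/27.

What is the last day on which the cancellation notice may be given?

2020/03/27 minus 18 days is 2020/03/09.

2020/03/09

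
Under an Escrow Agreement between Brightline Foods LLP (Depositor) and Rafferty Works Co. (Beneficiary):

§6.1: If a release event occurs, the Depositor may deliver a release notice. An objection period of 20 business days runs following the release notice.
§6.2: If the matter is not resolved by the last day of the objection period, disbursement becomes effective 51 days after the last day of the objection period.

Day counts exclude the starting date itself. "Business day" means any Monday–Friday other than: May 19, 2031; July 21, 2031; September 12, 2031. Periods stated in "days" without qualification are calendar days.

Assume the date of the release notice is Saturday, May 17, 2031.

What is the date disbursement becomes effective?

The last day of the objection period: counting 20 business days from Saturday, May 17, 2031 (May 20, May 21, May 22, May 23, …, Jun 12, Jun 13, Jun 16, skipping weekends and the listed holiday on May 19) reaches Monday, June 16, 2031.
Adding 51 calendar days to June 16, 2031 gives August 6, 2031, which is the date disbursement becomes effective.

August 6, 2031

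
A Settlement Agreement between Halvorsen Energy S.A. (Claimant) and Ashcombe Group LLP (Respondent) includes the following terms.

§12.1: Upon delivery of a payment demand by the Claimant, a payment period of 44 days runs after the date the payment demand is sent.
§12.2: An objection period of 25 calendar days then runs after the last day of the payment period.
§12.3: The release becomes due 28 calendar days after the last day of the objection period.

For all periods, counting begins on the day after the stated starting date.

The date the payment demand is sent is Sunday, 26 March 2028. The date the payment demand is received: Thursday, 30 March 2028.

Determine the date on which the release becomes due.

1 July 2028

The last day of the payment period: 26 March 2028 + 44 days = 9 May 2028.
The last day of the objection period: 9 May 2028 + 25 days = 3 June 2028.
The date on which the release becomes due: 28 calendar days after 3 June 2028 is 1 July 2028.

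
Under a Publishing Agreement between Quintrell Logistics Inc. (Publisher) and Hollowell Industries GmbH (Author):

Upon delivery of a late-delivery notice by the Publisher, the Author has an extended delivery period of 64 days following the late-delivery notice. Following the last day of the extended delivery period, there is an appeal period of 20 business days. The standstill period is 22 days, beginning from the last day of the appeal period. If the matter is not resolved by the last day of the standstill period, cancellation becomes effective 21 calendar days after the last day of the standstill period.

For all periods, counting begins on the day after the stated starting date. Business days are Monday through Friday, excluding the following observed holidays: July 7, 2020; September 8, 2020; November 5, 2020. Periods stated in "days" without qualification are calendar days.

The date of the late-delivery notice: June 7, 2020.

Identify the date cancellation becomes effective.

October 20, 2020

The last day of the extended delivery period: June 7, 2020 + 64 days = August 10, 2020.
From Monday, August 10, 2020, 20 business days (Aug 11, Aug 12, Aug 13, Aug 14, …, Sep 3, Sep 4, Sep 7, skipping weekends) brings us to Monday, September 7, 2020, which is the last day of the appeal period.
The last day of the standstill period: 22 calendar days after September 7, 2020 is September 29, 2020.
Adding 21 calendar days to September 29, 2020 gives October 20, 2020, which is the date cancellation becomes effective.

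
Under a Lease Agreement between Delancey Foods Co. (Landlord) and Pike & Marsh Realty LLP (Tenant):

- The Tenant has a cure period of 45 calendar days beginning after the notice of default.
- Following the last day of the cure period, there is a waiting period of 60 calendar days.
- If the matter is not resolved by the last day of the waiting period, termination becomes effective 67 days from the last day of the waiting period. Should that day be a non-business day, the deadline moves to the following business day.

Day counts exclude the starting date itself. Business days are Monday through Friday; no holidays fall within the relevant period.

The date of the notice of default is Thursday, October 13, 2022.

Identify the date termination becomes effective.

The last day of the cure period: 45 calendar days after October 13, 2022 is November 27, 2022.
The last day of the waiting period: November 27, 2022 + 60 days = January 26, 2023.
The date termination becomes effective: January 26, 2023 + 67 days = April 3, 2023. April 3, 2023 is a Monday, so no roll-forward applies.

April 3, 2023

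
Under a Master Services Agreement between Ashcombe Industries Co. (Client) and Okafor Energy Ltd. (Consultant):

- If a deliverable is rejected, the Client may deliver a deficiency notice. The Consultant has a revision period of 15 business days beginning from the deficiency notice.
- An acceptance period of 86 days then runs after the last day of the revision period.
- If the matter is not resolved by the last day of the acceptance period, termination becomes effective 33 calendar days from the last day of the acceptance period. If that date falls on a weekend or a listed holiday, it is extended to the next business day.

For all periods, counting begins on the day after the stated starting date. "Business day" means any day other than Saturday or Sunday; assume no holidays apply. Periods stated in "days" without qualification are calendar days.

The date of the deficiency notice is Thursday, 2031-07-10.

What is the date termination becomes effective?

2031-11-27

The last day of the revision period: 15 business days after Thursday, 2031-07-10, skipping weekends — Jul 11, Jul 14, Jul 15, Jul 16, …, Jul 29, Jul 30, Jul 31 — lands on Thursday, 2031-07-31.
The last day of the acceptance period: 2031-07-31 + 86 days = 2031-10-25.
Adding 33 calendar days to 2031-10-25 gives 2031-11-27, which is the date termination becomes effective. 2031-11-27 is a Thursday, so no roll-forward applies.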